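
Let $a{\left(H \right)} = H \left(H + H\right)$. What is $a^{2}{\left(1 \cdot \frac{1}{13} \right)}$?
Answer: $\frac{4}{28561} \approx 0.00014005$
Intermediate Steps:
$a{\left(H \right)} = 2 H^{2}$ ($a{\left(H \right)} = H 2 H = 2 H^{2}$)
$a^{2}{\left(1 \cdot \frac{1}{13} \right)} = \left(2 \left(1 \cdot \frac{1}{13}\right)^{2}\right)^{2} = \left(\frac{2}{169}\right)^{2} = \frac{4}{28561}$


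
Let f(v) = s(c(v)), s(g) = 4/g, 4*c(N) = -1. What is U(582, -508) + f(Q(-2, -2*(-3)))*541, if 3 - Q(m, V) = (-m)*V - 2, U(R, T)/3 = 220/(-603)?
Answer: -1740076/201 ≈ -8657.1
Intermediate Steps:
c(N) = -1/4 (c(N) = (1/4)*(-1) = -1/4)
U(R, T) = -220/201 (U(R, T) = 3*(220/(-603)) = 3*(220*(-1/603)) = 3*(-220/603) = -220/201)
Q(m, V) = 5 + V*m (Q(m, V) = 3 - ((-m)*V - 2) = 3 - (-V*m - 2) = 3 - (-2 - V*m) = 3 + (2 + V*m) = 5 + V*m)
f(v) = -16 (f(v) = 4/(-1/4) = 4*(-4) = -16)
U(582, -508) + f(Q(-2, -2*(-3)))*541 = -220/201 - 16*541 = -220/201 - 8656 = -1740076/201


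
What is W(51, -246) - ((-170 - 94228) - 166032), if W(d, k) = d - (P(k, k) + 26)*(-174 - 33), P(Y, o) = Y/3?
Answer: 248889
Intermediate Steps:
P(Y, o) = Y/3 (P(Y, o) = Y*(⅓) = Y/3)
W(d, k) = 5382 + d + 69*k (W(d, k) = d - (k/3 + 26)*(-174 - 33) = d - (26 + k/3)*(-207) = d - (-5382 - 69*k) = d + (5382 + 69*k) = 5382 + d + 69*k)
W(51, -246) - ((-170 - 94228) - 166032) = (5382 + 51 + 69*(-246)) - ((-170 - 94228) - 166032) = (5382 + 51 - 16974) - (-94398 - 166032) = -11541 - 1*(-260430) = -11541 + 260430 = 248889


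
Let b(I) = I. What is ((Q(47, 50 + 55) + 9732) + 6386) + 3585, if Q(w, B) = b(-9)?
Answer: 19694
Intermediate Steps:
Q(w, B) = -9
((Q(47, 50 + 55) + 9732) + 6386) + 3585 = ((-9 + 9732) + 6386) + 3585 = (9723 + 6386) + 3585 = 16109 + 3585 = 19694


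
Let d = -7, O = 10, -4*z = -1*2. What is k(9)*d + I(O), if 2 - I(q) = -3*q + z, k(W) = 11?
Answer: -91/2 ≈ -45.500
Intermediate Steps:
z = ½ (z = -(-1)*2/4 = -¼*(-2) = ½ ≈ 0.50000)
I(q) = 3/2 + 3*q (I(q) = 2 - (-3*q + ½) = 2 - (½ - 3*q) = 2 + (-½ + 3*q) = 3/2 + 3*q)
k(9)*d + I(O) = 11*(-7) + (3/2 + 3*10) = -77 + (3/2 + 30) = -77 + 63/2 = -91/2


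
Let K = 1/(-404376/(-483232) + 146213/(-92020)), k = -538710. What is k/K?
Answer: 28151066199819/69479701 ≈ 4.0517e+5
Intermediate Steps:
K = -694797010/522564389 (K = 1/(-404376*(-1/483232) + 146213*(-1/92020)) = 1/(50547/60404 - 146213/92020) = 1/(-522564389/694797010) = -694797010/522564389 ≈ -1.3296)
k/K = -538710/(-694797010/522564389) = -538710*(-522564389/694797010) = 28151066199819/69479701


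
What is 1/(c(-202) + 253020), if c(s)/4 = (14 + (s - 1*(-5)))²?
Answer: 1/386976 ≈ 2.5841e-6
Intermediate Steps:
c(s) = 4*(19 + s)² (c(s) = 4*(14 + (s - 1*(-5)))² = 4*(14 + (s + 5))² = 4*(14 + (5 + s))² = 4*(19 + s)²)
1/(c(-202) + 253020) = 1/(4*(19 - 202)² + 253020) = 1/(4*(-183)² + 253020) = 1/(4*33489 + 253020) = 1/(133956 + 253020) = 1/386976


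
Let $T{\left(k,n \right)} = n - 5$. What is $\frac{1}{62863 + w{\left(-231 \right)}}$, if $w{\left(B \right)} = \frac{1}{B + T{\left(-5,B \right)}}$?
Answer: $\frac{467}{29357020} \approx 1.5908 \cdot 10^{-5}$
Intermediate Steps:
$T{\left(k,n \right)} = -5 + n$
$w{\left(B \right)} = \frac{1}{-5 + 2 B}$ ($w{\left(B \right)} = \frac{1}{B + \left(-5 + B\right)} = \frac{1}{-5 + 2 B}$)
$\frac{1}{62863 + w{\left(-231 \right)}} = \frac{1}{62863 + \frac{1}{-5 + 2 \left(-231\right)}} = \frac{1}{62863 + \frac{1}{-5 - 462}} = \frac{1}{62863 + \frac{1}{-467}} = \frac{1}{62863 - \frac{1}{467}} = \frac{1}{\frac{29357020}{467}} = \frac{467}{29357020}$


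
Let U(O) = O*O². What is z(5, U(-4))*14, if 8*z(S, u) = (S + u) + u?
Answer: -861/4 ≈ -215.25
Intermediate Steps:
U(O) = O³
z(S, u) = u/4 + S/8 (z(S, u) = ((S + u) + u)/8 = (S + 2*u)/8 = u/4 + S/8)
z(5, U(-4))*14 = ((¼)*(-4)³ + (⅛)*5)*14 = ((¼)*(-64) + 5/8)*14 = (-16 + 5/8)*14 = -123/8*14 = -861/4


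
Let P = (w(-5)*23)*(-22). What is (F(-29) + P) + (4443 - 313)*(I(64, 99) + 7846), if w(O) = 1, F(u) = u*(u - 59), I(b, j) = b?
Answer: 32670346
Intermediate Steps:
F(u) = u*(-59 + u)
P = -506 (P = (1*23)*(-22) = 23*(-22) = -506)
(F(-29) + P) + (4443 - 313)*(I(64, 99) + 7846) = (-29*(-59 - 29) - 506) + (4443 - 313)*(64 + 7846) = (-29*(-88) - 506) + 4130*7910 = (2552 - 506) + 32668300 = 2046 + 32668300 = 32670346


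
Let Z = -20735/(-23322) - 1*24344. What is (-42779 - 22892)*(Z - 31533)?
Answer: 6582975504553/1794 ≈ 3.6694e+9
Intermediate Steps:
Z = -43671541/1794 (Z = -20735*(-1/23322) - 24344 = 1595/1794 - 24344 = -43671541/1794 ≈ -24343.)
(-42779 - 22892)*(Z - 31533) = (-42779 - 22892)*(-43671541/1794 - 31533) = -65671*(-100241743/1794) = 6582975504553/1794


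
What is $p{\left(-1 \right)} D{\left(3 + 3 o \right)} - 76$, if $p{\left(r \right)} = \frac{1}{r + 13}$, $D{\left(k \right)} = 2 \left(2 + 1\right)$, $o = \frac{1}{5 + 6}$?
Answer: $- \frac{151}{2} \approx -75.5$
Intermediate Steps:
$o = \frac{1}{11} \approx 0.090909$
$D{\left(k \right)} = 6$ ($D{\left(k \right)} = 2 \cdot 3 = 6$)
$p{\left(r \right)} = \frac{1}{13 + r}$
$p{\left(-1 \right)} D{\left(3 + 3 o \right)} - 76 = \frac{1}{13 - 1} \cdot 6 - 76 = \frac{1}{12} \cdot 6 - 76 = \frac{1}{2} - 76 = - \frac{151}{2}$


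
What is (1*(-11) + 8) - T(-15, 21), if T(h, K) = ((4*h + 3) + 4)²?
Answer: -2812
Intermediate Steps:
T(h, K) = (7 + 4*h)² (T(h, K) = ((3 + 4*h) + 4)² = (7 + 4*h)²)
(1*(-11) + 8) - T(-15, 21) = (1*(-11) + 8) - (7 + 4*(-15))² = (-11 + 8) - (7 - 60)² = -3 - 1*(-53)² = -3 - 1*2809 = -3 - 2809 = -2812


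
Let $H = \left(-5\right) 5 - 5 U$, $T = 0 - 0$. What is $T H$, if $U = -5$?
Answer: $0$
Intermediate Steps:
$T = 0$ ($T = 0 + 0 = 0$)
$H = 0$ ($H = \left(-5\right) 5 - -25 = -25 + 25 = 0$)
$T H = 0 \cdot 0 = 0$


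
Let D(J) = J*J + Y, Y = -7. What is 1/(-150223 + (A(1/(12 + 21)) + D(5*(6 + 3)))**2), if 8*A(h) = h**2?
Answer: 75898944/297683359322977 ≈ 2.5497e-7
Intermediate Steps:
D(J) = -7 + J**2 (D(J) = J*J - 7 = J**2 - 7 = -7 + J**2)
A(h) = h**2/8
1/(-150223 + (A(1/(12 + 21)) + D(5*(6 + 3)))**2) = 1/(-150223 + ((1/(12 + 21))**2/8 + (-7 + (5*(6 + 3))**2))**2) = 1/(-150223 + ((1/33)**2/8 + (-7 + (5*9)**2))**2) = 1/(-150223 + ((1/33)**2/8 + (-7 + 45**2))**2) = 1/(-150223 + ((1/8)*(1/1089) + (-7 + 2025))**2) = 1/(-150223 + (1/8712 + 2018)**2) = 1/(-150223 + (17580817/8712)**2) = 1/(-150223 + 309085126387489/75898944) = 1/(297683359322977/75898944) = 75898944/297683359322977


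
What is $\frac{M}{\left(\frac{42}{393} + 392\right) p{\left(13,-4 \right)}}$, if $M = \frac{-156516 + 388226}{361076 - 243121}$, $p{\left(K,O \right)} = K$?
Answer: $\frac{3035401}{7876539489} \approx 0.00038537$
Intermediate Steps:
$M = \frac{46342}{23591}$ ($M = \frac{231710}{117955} = 231710 \cdot \frac{1}{117955} = \frac{46342}{23591} \approx 1.9644$)
$\frac{M}{\left(\frac{42}{393} + 392\right) p{\left(13,-4 \right)}} = \frac{46342}{23591 \left(\frac{42}{393} + 392\right) 13} = \frac{46342}{23591 \left(42 \cdot \frac{1}{393} + 392\right) 13} = \frac{46342}{23591 \left(\frac{14}{131} + 392\right) 13} = \frac{46342}{23591 \cdot \frac{51366}{131} \cdot 13} = \frac{46342}{23591 \cdot \frac{667758}{131}} = \frac{46342}{23591} \cdot \frac{131}{667758} = \frac{3035401}{7876539489}$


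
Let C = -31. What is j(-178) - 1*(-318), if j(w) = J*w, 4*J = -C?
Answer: -2123/2 ≈ -1061.5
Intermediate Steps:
J = 31/4 (J = (-1*(-31))/4 = (1/4)*31 = 31/4 ≈ 7.7500)
j(w) = 31*w/4
j(-178) - 1*(-318) = (31/4)*(-178) - 1*(-318) = -2759/2 + 318 = -2123/2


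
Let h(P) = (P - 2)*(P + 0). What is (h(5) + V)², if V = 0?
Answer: 225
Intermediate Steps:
h(P) = P*(-2 + P) (h(P) = (-2 + P)*P = P*(-2 + P))
(h(5) + V)² = (5*(-2 + 5) + 0)² = (5*3 + 0)² = (15 + 0)² = 15² = 225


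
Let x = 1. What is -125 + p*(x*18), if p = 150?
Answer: 2575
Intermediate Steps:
-125 + p*(x*18) = -125 + 150*(1*18) = -125 + 150*18 = -125 + 2700 = 2575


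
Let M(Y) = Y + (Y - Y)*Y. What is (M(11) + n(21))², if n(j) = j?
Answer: 1024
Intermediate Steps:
M(Y) = Y (M(Y) = Y + 0*Y = Y + 0 = Y)
(M(11) + n(21))² = (11 + 21)² = 32² = 1024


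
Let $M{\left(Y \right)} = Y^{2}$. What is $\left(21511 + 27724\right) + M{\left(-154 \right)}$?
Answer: $72951$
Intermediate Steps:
$\left(21511 + 27724\right) + M{\left(-154 \right)} = \left(21511 + 27724\right) + \left(-154\right)^{2} = 49235 + 23716 = 72951$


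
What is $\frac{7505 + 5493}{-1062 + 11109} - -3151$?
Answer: $\frac{31671095}{10047} \approx 3152.3$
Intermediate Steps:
$\frac{7505 + 5493}{-1062 + 11109} - -3151 = \frac{12998}{10047} + 3151 = \frac{31671095}{10047}$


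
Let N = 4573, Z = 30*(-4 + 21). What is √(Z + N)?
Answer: √5083 ≈ 71.295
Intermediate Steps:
Z = 510 (Z = 30*17 = 510)
√(Z + N) = √(510 + 4573) = √5083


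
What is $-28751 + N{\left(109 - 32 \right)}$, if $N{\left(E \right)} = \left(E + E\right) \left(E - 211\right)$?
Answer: $-49387$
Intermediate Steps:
$N{\left(E \right)} = 2 E \left(-211 + E\right)$
$-28751 + N{\left(109 - 32 \right)} = -28751 + 2 \left(109 - 32\right) \left(-211 + \left(109 - 32\right)\right) = -28751 + 2 \cdot 77 \left(-211 + 77\right) = -28751 + 2 \cdot 77 \left(-134\right) = -28751 - 20636 = -49387$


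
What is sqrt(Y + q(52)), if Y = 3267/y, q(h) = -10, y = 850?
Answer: I*sqrt(177922)/170 ≈ 2.4812*I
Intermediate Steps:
Y = 3267/850 ≈ 3.8435
sqrt(Y + q(52)) = sqrt(3267/850 - 10) = sqrt(-5233/850) = I*sqrt(177922)/170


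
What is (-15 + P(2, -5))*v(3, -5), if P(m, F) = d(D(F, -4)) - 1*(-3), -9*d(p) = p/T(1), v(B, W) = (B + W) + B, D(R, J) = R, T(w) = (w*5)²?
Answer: -539/45 ≈ -11.978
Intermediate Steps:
T(w) = 25*w² (T(w) = (5*w)² = 25*w²)
v(B, W) = W + 2*B
d(p) = -p/225 (d(p) = -p/(9*(25*1²)) = -p/(9*(25*1)) = -p/(9*25) = -p/225)
P(m, F) = 3 - F/225 (P(m, F) = -F/225 - 1*(-3) = -F/225 + 3 = 3 - F/225)
(-15 + P(2, -5))*v(3, -5) = (-15 + (3 - 1/225*(-5)))*(-5 + 2*3) = (-15 + (3 + 1/45))*(-5 + 6) = (-15 + 136/45)*1 = -539/45*1 = -539/45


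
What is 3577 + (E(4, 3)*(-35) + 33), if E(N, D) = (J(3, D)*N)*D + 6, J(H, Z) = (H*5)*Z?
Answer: -15500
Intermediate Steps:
J(H, Z) = 5*H*Z (J(H, Z) = (5*H)*Z = 5*H*Z)
E(N, D) = 6 + 15*N*D² (E(N, D) = ((5*3*D)*N)*D + 6 = ((15*D)*N)*D + 6 = (15*D*N)*D + 6 = 15*N*D² + 6 = 6 + 15*N*D²)
3577 + (E(4, 3)*(-35) + 33) = 3577 + ((6 + 15*4*3²)*(-35) + 33) = 3577 + ((6 + 15*4*9)*(-35) + 33) = 3577 + ((6 + 540)*(-35) + 33) = 3577 + (546*(-35) + 33) = 3577 + (-19110 + 33) = 3577 - 19077 = -15500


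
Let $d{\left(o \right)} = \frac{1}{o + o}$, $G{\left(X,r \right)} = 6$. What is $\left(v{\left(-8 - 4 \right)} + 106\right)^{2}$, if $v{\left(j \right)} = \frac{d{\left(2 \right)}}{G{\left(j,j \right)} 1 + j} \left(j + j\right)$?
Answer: $11449$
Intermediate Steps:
$d{\left(o \right)} = \frac{1}{2 o}$
$v{\left(j \right)} = \frac{j}{2 \left(6 + j\right)}$ ($v{\left(j \right)} = \frac{\frac{1}{2} \cdot \frac{1}{2}}{6 \cdot 1 + j} \left(j + j\right) = \frac{\frac{1}{2} \cdot \frac{1}{2}}{6 + j} 2 j = \frac{1}{4 \left(6 + j\right)} 2 j = \frac{j}{2 \left(6 + j\right)}$)
$\left(v{\left(-8 - 4 \right)} + 106\right)^{2} = \left(\frac{-8 - 4}{2 \left(6 - 12\right)} + 106\right)^{2} = \left(\frac{1}{2} \left(-12\right) \frac{1}{6 - 12} + 106\right)^{2} = \left(\frac{1}{2} \left(-12\right) \frac{1}{-6} + 106\right)^{2} = \left(\frac{1}{2} \left(-12\right) \left(- \frac{1}{6}\right) + 106\right)^{2} = \left(1 + 106\right)^{2} = 107^{2} = 11449$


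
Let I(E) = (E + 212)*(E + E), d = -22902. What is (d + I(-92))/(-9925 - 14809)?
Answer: 22491/12367 ≈ 1.8186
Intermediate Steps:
I(E) = 2*E*(212 + E) (I(E) = (212 + E)*(2*E) = 2*E*(212 + E))
(d + I(-92))/(-9925 - 14809) = (-22902 + 2*(-92)*(212 - 92))/(-9925 - 14809) = (-22902 + 2*(-92)*120)/(-24734) = (-22902 - 22080)*(-1/24734) = -44982*(-1/24734) = 22491/12367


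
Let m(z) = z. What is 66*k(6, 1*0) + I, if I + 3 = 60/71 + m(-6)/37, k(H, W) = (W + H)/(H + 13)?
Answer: 924639/49913 ≈ 18.525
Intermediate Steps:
k(H, W) = (H + W)/(13 + H)
I = -6087/2627 (I = -3 + (60/71 - 6/37) = -3 + 1794/2627 = -6087/2627 ≈ -2.3171)
66*k(6, 1*0) + I = 66*((6 + 1*0)/(13 + 6)) - 6087/2627 = 66*((6 + 0)/19) - 6087/2627 = 66*((1/19)*6) - 6087/2627 = 66*(6/19) - 6087/2627 = 396/19 - 6087/2627 = 924639/49913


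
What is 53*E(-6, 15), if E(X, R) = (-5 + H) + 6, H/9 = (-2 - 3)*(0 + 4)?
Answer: -9487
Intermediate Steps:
H = -180 (H = 9*((-2 - 3)*(0 + 4)) = 9*(-5*4) = 9*(-20) = -180)
E(X, R) = -179 (E(X, R) = (-5 - 180) + 6 = -185 + 6 = -179)
53*E(-6, 15) = 53*(-179) = -9487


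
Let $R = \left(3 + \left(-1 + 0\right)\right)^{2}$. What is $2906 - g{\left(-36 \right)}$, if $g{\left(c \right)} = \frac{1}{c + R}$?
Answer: $\frac{92993}{32} \approx 2906.0$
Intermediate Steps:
$R = 4$ ($R = \left(3 - 1\right)^{2} = 2^{2} = 4$)
$g{\left(c \right)} = \frac{1}{4 + c}$ ($g{\left(c \right)} = \frac{1}{c + 4} = \frac{1}{4 + c}$)
$2906 - g{\left(-36 \right)} = 2906 - \frac{1}{4 - 36} = 2906 - \frac{1}{-32} = 2906 - - \frac{1}{32} = 2906 + \frac{1}{32} = \frac{92993}{32}$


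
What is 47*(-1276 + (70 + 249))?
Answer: -44979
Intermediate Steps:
47*(-1276 + (70 + 249)) = 47*(-1276 + 319) = 47*(-957) = -44979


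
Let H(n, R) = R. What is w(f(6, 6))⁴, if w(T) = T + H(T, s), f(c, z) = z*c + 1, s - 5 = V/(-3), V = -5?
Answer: 294499921/81 ≈ 3.6358e+6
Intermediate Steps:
s = 20/3 (s = 5 - 5/(-3) = 5 - 5*(-⅓) = 5 + 5/3 = 20/3 ≈ 6.6667)
f(c, z) = 1 + c*z (f(c, z) = c*z + 1 = 1 + c*z)
w(T) = 20/3 + T (w(T) = T + 20/3 = 20/3 + T)
w(f(6, 6))⁴ = (20/3 + (1 + 6*6))⁴ = (20/3 + (1 + 36))⁴ = (20/3 + 37)⁴ = (131/3)⁴ = 294499921/81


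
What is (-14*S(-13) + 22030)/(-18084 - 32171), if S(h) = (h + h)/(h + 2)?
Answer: -241966/552805 ≈ -0.43771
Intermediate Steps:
S(h) = 2*h/(2 + h) (S(h) = (2*h)/(2 + h) = 2*h/(2 + h))
(-14*S(-13) + 22030)/(-18084 - 32171) = (-28*(-13)/(2 - 13) + 22030)/(-18084 - 32171) = (-28*(-13)/(-11) + 22030)/(-50255) = (-28*(-13)*(-1)/11 + 22030)*(-1/50255) = (-14*26/11 + 22030)*(-1/50255) = (-364/11 + 22030)*(-1/50255) = (241966/11)*(-1/50255) = -241966/552805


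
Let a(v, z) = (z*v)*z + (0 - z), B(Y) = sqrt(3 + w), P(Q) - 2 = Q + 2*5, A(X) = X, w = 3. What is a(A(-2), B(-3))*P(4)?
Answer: -192 - 16*sqrt(6) ≈ -231.19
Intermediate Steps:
P(Q) = 12 + Q (P(Q) = 2 + (Q + 2*5) = 2 + (Q + 10) = 2 + (10 + Q) = 12 + Q)
B(Y) = sqrt(6) (B(Y) = sqrt(3 + 3) = sqrt(6))
a(v, z) = -z + v*z**2 (a(v, z) = (v*z)*z - z = v*z**2 - z = -z + v*z**2)
a(A(-2), B(-3))*P(4) = (sqrt(6)*(-1 - 2*sqrt(6)))*(12 + 4) = (sqrt(6)*(-1 - 2*sqrt(6)))*16 = 16*sqrt(6)*(-1 - 2*sqrt(6))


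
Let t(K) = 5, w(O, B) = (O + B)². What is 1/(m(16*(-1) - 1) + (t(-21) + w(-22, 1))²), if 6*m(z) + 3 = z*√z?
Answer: 3580479/712212772981 + 51*I*√17/712212772981 ≈ 5.0273e-6 + 2.9525e-10*I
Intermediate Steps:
w(O, B) = (B + O)²
m(z) = -½ + z^(3/2)/6 (m(z) = -½ + (z*√z)/6 = -½ + z^(3/2)/6)
1/(m(16*(-1) - 1) + (t(-21) + w(-22, 1))²) = 1/((-½ + (16*(-1) - 1)^(3/2)/6) + (5 + (1 - 22)²)²) = 1/((-½ + (-16 - 1)^(3/2)/6) + (5 + (-21)²)²) = 1/((-½ + (-17)^(3/2)/6) + (5 + 441)²) = 1/((-½ + (-17*I*√17)/6) + 446²) = 1/((-½ - 17*I*√17/6) + 198916) = 1/(397831/2 - 17*I*√17/6)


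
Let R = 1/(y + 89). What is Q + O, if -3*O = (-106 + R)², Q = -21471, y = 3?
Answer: -640273633/25392 ≈ -25216.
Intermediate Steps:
R = 1/92 (R = 1/(3 + 89) = 1/92 ≈ 0.010870)
O = -95082001/25392 (O = -(-106 + 1/92)²/3 = -(-9751/92)²/3 = -⅓*95082001/8464 = -95082001/25392 ≈ -3744.6)
Q + O = -21471 - 95082001/25392 = -640273633/25392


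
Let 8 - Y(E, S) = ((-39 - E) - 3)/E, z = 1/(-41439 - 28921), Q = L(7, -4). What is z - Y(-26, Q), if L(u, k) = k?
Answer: -6754573/914680 ≈ -7.3846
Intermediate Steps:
Q = -4
z = -1/70360 (z = 1/(-70360) = -1/70360 ≈ -1.4213e-5)
Y(E, S) = 8 - (-42 - E)/E (Y(E, S) = 8 - ((-39 - E) - 3)/E = 8 - (-42 - E)/E)
z - Y(-26, Q) = -1/70360 - (9 + 42/(-26)) = -1/70360 - (9 + 42*(-1/26)) = -1/70360 - (9 - 21/13) = -1/70360 - 1*96/13 = -1/70360 - 96/13 = -6754573/914680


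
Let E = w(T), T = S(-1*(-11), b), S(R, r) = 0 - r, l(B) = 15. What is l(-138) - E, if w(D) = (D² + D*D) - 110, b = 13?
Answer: -213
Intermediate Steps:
S(R, r) = -r
T = -13 (T = -1*13 = -13)
w(D) = -110 + 2*D² (w(D) = (D² + D²) - 110 = 2*D² - 110 = -110 + 2*D²)
E = 228 (E = -110 + 2*(-13)² = -110 + 2*169 = -110 + 338 = 228)
l(-138) - E = 15 - 1*228 = 15 - 228 = -213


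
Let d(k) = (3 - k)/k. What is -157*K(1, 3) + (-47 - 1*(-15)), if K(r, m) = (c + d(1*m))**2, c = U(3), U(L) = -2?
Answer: -660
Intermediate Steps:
d(k) = (3 - k)/k
c = -2
K(r, m) = (-2 + (3 - m)/m)**2 (K(r, m) = (-2 + (3 - m)/((1*m)))**2 = (-2 + (3 - m)/m)**2)
-157*K(1, 3) + (-47 - 1*(-15)) = -1413*(-1 + 3)**2/3**2 + (-47 - 1*(-15)) = -1413*2**2/9 + (-47 + 15) = -1413*4/9 - 32 = -157*4 - 32 = -628 - 32 = -660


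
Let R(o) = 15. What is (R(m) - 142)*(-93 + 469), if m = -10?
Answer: -47752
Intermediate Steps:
(R(m) - 142)*(-93 + 469) = (15 - 142)*(-93 + 469) = -127*376 = -47752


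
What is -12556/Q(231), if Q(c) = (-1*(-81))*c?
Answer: -12556/18711 ≈ -0.67105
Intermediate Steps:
Q(c) = 81*c
-12556/Q(231) = -12556/(81*231) = -12556/18711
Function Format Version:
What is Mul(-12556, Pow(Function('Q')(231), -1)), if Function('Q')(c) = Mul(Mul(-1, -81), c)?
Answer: Rational(-12556, 18711) ≈ -0.67105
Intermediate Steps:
Function('Q')(c) = Mul(81, c)
Mul(-12556, Pow(Function('Q')(231), -1)) = Mul(-12556, Pow(Mul(81, 231), -1)) = Mul(-12556, Pow(18711, -1)) = Mul(-12556, Rational(1, 18711)) = Rational(-12556, 18711)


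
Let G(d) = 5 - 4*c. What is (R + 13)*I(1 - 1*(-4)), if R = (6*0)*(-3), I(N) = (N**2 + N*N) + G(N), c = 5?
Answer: 455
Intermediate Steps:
G(d) = -15 (G(d) = 5 - 4*5 = 5 - 20 = -15)
I(N) = -15 + 2*N**2 (I(N) = (N**2 + N*N) - 15 = (N**2 + N**2) - 15 = 2*N**2 - 15 = -15 + 2*N**2)
R = 0 (R = 0*(-3) = 0)
(R + 13)*I(1 - 1*(-4)) = (0 + 13)*(-15 + 2*(1 - 1*(-4))**2) = 13*(-15 + 2*(1 + 4)**2) = 13*(-15 + 2*5**2) = 13*(-15 + 2*25) = 13*(-15 + 50) = 13*35 = 455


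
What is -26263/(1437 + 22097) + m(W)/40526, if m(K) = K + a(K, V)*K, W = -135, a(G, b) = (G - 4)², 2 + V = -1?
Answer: -31226033659/476869442 ≈ -65.481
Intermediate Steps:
V = -3 (V = -2 - 1 = -3)
a(G, b) = (-4 + G)²
m(K) = K + K*(-4 + K)² (m(K) = K + (-4 + K)²*K = K + K*(-4 + K)²)
-26263/(1437 + 22097) + m(W)/40526 = -26263/(1437 + 22097) - 135*(1 + (-4 - 135)²)/40526 = -26263/23534 - 135*(1 + (-139)²)*(1/40526) = -26263*1/23534 - 135*(1 + 19321)*(1/40526) = -26263/23534 - 135*19322*(1/40526) = -26263/23534 - 2608470*1/40526 = -26263/23534 - 1304235/20263 = -31226033659/476869442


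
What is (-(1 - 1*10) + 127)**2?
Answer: 18496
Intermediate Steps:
(-(1 - 1*10) + 127)**2 = (-(1 - 10) + 127)**2 = (-1*(-9) + 127)**2 = (9 + 127)**2 = 136**2 = 18496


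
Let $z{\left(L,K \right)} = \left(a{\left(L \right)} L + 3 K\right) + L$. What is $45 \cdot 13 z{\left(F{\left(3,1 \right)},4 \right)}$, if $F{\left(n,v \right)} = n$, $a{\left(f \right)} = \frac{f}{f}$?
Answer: $10530$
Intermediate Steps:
$a{\left(f \right)} = 1$
$z{\left(L,K \right)} = 2 L + 3 K$ ($z{\left(L,K \right)} = \left(1 L + 3 K\right) + L = \left(L + 3 K\right) + L = 2 L + 3 K$)
$45 \cdot 13 z{\left(F{\left(3,1 \right)},4 \right)} = 45 \cdot 13 \left(2 \cdot 3 + 3 \cdot 4\right) = 585 \left(6 + 12\right) = 585 \cdot 18 = 10530$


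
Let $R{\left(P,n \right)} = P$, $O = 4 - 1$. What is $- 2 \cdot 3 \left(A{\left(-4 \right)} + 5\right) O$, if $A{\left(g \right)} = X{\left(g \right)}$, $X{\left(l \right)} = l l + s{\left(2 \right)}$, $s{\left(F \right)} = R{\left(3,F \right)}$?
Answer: $-432$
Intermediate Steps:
$O = 3$ ($O = 4 - 1 = 3$)
$s{\left(F \right)} = 3$
$X{\left(l \right)} = 3 + l^{2}$ ($X{\left(l \right)} = l l + 3 = l^{2} + 3 = 3 + l^{2}$)
$A{\left(g \right)} = 3 + g^{2}$
$- 2 \cdot 3 \left(A{\left(-4 \right)} + 5\right) O = - 2 \cdot 3 \left(\left(3 + \left(-4\right)^{2}\right) + 5\right) 3 = - 2 \cdot 3 \left(\left(3 + 16\right) + 5\right) 3 = - 2 \cdot 3 \left(19 + 5\right) 3 = - 2 \cdot 3 \cdot 24 \cdot 3 = \left(-2\right) 72 \cdot 3 = \left(-144\right) 3 = -432$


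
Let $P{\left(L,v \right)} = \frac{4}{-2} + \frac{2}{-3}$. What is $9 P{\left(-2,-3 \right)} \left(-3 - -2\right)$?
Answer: $24$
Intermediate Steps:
$P{\left(L,v \right)} = - \frac{8}{3}$ ($P{\left(L,v \right)} = 4 \left(- \frac{1}{2}\right) + 2 \left(- \frac{1}{3}\right) = -2 - \frac{2}{3} = - \frac{8}{3}$)
$9 P{\left(-2,-3 \right)} \left(-3 - -2\right) = 9 \left(- \frac{8}{3}\right) \left(-3 - -2\right) = - 24 \left(-3 + 2\right) = \left(-24\right) \left(-1\right) = 24$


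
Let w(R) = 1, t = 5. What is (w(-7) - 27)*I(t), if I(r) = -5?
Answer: 130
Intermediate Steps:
(w(-7) - 27)*I(t) = (1 - 27)*(-5) = -26*(-5) = 130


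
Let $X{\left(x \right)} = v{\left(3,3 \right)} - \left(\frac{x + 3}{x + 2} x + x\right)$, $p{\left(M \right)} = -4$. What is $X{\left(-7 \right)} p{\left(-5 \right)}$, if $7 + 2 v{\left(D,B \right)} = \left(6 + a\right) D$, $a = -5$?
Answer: $- \frac{212}{5} \approx -42.4$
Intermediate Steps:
$v{\left(D,B \right)} = - \frac{7}{2} + \frac{D}{2}$ ($v{\left(D,B \right)} = - \frac{7}{2} + \frac{\left(6 - 5\right) D}{2} = - \frac{7}{2} + \frac{1 D}{2} = - \frac{7}{2} + \frac{D}{2}$)
$X{\left(x \right)} = -2 - x - \frac{x \left(3 + x\right)}{2 + x}$ ($X{\left(x \right)} = \left(- \frac{7}{2} + \frac{1}{2} \cdot 3\right) - \left(\frac{x + 3}{x + 2} x + x\right) = \left(- \frac{7}{2} + \frac{3}{2}\right) - \left(\frac{3 + x}{2 + x} x + x\right) = -2 - \left(\frac{3 + x}{2 + x} x + x\right) = -2 - \left(\frac{x \left(3 + x\right)}{2 + x} + x\right) = -2 - \left(x + \frac{x \left(3 + x\right)}{2 + x}\right) = -2 - x - \frac{x \left(3 + x\right)}{2 + x}$)
$X{\left(-7 \right)} p{\left(-5 \right)} = \frac{-4 - -49 - 2 \left(-7\right)^{2}}{2 - 7} \left(-4\right) = \frac{-4 + 49 - 98}{-5} \left(-4\right) = - \frac{-4 + 49 - 98}{5} \left(-4\right) = \left(- \frac{1}{5}\right) \left(-53\right) \left(-4\right) = \frac{53}{5} \left(-4\right) = - \frac{212}{5}$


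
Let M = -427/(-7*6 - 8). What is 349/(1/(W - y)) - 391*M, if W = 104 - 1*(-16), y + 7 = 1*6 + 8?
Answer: 1804893/50 ≈ 36098.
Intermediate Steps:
y = 7 (y = -7 + (1*6 + 8) = -7 + (6 + 8) = -7 + 14 = 7)
W = 120 (W = 104 + 16 = 120)
M = 427/50 (M = -427/(-42 - 8) = -427/(-50) = -427*(-1/50) = 427/50 ≈ 8.5400)
349/(1/(W - y)) - 391*M = 349/(1/(120 - 1*7)) - 391*427/50 = 349/(1/(120 - 7)) - 166957/50 = 349/(1/113) - 166957/50 = 349*113 - 166957/50 = 39437 - 166957/50 = 1804893/50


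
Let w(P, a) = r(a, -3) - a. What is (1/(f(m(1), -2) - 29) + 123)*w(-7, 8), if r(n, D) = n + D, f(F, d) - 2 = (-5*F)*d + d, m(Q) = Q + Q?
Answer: -1106/3 ≈ -368.67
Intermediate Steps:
m(Q) = 2*Q
f(F, d) = 2 + d - 5*F*d (f(F, d) = 2 + ((-5*F)*d + d) = 2 + (-5*F*d + d) = 2 + (d - 5*F*d) = 2 + d - 5*F*d)
r(n, D) = D + n
w(P, a) = -3 (w(P, a) = (-3 + a) - a = -3)
(1/(f(m(1), -2) - 29) + 123)*w(-7, 8) = (1/((2 - 2 - 5*2*1*(-2)) - 29) + 123)*(-3) = (1/((2 - 2 - 5*2*(-2)) - 29) + 123)*(-3) = (1/((2 - 2 + 20) - 29) + 123)*(-3) = (1/(20 - 29) + 123)*(-3) = (1/(-9) + 123)*(-3) = (-⅑ + 123)*(-3) = (1106/9)*(-3) = -1106/3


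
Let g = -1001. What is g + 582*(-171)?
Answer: -100523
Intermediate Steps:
g + 582*(-171) = -1001 + 582*(-171) = -1001 - 99522 = -100523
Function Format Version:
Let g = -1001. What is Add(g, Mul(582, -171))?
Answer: -100523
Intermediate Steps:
Add(g, Mul(582, -171)) = Add(-1001, Mul(582, -171)) = Add(-1001, -99522) = -100523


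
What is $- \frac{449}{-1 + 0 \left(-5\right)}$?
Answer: $449$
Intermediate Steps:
$- \frac{449}{-1 + 0 \left(-5\right)} = - \frac{449}{-1 + 0} = - \frac{449}{-1} = \left(-449\right) \left(-1\right) = 449$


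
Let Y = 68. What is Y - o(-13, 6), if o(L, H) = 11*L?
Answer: 211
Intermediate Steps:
Y - o(-13, 6) = 68 - 11*(-13) = 68 - 1*(-143) = 68 + 143 = 211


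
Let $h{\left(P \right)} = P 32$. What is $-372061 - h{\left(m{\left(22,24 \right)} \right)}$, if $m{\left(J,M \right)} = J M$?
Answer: $-388957$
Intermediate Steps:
$h{\left(P \right)} = 32 P$
$-372061 - h{\left(m{\left(22,24 \right)} \right)} = -372061 - 32 \cdot 22 \cdot 24 = -372061 - 32 \cdot 528 = -372061 - 16896 = -388957$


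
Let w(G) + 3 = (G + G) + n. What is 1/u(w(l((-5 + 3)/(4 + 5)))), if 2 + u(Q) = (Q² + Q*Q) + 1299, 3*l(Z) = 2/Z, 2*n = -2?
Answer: 1/1497 ≈ 0.00066800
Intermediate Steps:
n = -1 (n = (½)*(-2) = -1)
l(Z) = 2/(3*Z) (l(Z) = (2/Z)/3 = 2/(3*Z))
w(G) = -4 + 2*G (w(G) = -3 + ((G + G) - 1) = -3 + (2*G - 1) = -3 + (-1 + 2*G) = -4 + 2*G)
u(Q) = 1297 + 2*Q² (u(Q) = -2 + ((Q² + Q*Q) + 1299) = -2 + ((Q² + Q²) + 1299) = -2 + (2*Q² + 1299) = -2 + (1299 + 2*Q²) = 1297 + 2*Q²)
1/u(w(l((-5 + 3)/(4 + 5)))) = 1/(1297 + 2*(-4 + 2*(2/(3*(((-5 + 3)/(4 + 5))))))²) = 1/(1297 + 2*(-4 + 2*(2/(3*((-2/9)))))²) = 1/(1297 + 2*(-4 + 2*(2/(3*((-2*⅑)))))²) = 1/(1297 + 2*(-4 + 2*(2/(3*(-2/9))))²) = 1/(1297 + 2*(-4 + 2*((⅔)*(-9/2)))²) = 1/(1297 + 2*(-4 + 2*(-3))²) = 1/(1297 + 2*(-4 - 6)²) = 1/(1297 + 2*(-10)²) = 1/(1297 + 2*100) = 1/(1297 + 200) = 1/1497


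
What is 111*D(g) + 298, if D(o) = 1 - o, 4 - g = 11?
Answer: 1186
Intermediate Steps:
g = -7 (g = 4 - 1*11 = 4 - 11 = -7)
111*D(g) + 298 = 111*(1 - 1*(-7)) + 298 = 111*(1 + 7) + 298 = 111*8 + 298 = 888 + 298 = 1186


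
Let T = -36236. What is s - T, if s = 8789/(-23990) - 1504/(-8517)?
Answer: 7403803292927/204322830 ≈ 36236.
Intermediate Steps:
s = -38774953/204322830 (s = 8789*(-1/23990) - 1504*(-1/8517) = -8789/23990 + 1504/8517 = -38774953/204322830 ≈ -0.18977)
s - T = -38774953/204322830 - 1*(-36236) = -38774953/204322830 + 36236 = 7403803292927/204322830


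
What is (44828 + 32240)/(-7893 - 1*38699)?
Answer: -19267/11648 ≈ -1.6541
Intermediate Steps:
(44828 + 32240)/(-7893 - 1*38699) = 77068/(-7893 - 38699) = 77068/(-46592) = 77068*(-1/46592) = -19267/11648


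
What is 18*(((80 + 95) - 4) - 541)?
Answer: -6660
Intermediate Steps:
18*(((80 + 95) - 4) - 541) = 18*((175 - 4) - 541) = 18*(171 - 541) = 18*(-370) = -6660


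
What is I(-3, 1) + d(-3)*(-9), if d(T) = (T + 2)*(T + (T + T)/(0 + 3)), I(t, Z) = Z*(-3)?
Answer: -48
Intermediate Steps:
I(t, Z) = -3*Z
d(T) = 5*T*(2 + T)/3 (d(T) = (2 + T)*(T + (2*T)/3) = (2 + T)*(T + (2*T)*(1/3)) = (2 + T)*(T + 2*T/3) = (2 + T)*(5*T/3) = 5*T*(2 + T)/3)
I(-3, 1) + d(-3)*(-9) = -3*1 + ((5/3)*(-3)*(2 - 3))*(-9) = -3 + ((5/3)*(-3)*(-1))*(-9) = -3 + 5*(-9) = -3 - 45 = -48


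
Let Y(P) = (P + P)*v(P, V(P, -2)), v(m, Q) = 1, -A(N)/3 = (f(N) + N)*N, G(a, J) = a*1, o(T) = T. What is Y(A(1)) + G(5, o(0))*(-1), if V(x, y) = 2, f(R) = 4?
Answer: -35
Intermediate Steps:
G(a, J) = a
A(N) = -3*N*(4 + N) (A(N) = -3*(4 + N)*N = -3*N*(4 + N))
Y(P) = 2*P (Y(P) = (P + P)*1 = (2*P)*1 = 2*P)
Y(A(1)) + G(5, o(0))*(-1) = 2*(-3*1*(4 + 1)) + 5*(-1) = 2*(-3*1*5) - 5 = 2*(-15) - 5 = -30 - 5 = -35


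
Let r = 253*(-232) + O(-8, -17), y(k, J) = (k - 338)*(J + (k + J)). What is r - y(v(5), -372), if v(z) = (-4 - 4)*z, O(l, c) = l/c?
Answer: -6035808/17 ≈ -3.5505e+5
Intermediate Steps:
v(z) = -8*z
y(k, J) = (-338 + k)*(k + 2*J) (y(k, J) = (-338 + k)*(J + (J + k)) = (-338 + k)*(k + 2*J))
r = -997824/17 (r = 253*(-232) - 8/(-17) = -58696 - 8*(-1/17) = -58696 + 8/17 = -997824/17 ≈ -58696.)
r - y(v(5), -372) = -997824/17 - ((-8*5)² - 676*(-372) - (-2704)*5 + 2*(-372)*(-8*5)) = -997824/17 - ((-40)² + 251472 - 338*(-40) + 2*(-372)*(-40)) = -997824/17 - (1600 + 251472 + 13520 + 29760) = -997824/17 - 1*296352 = -997824/17 - 296352 = -6035808/17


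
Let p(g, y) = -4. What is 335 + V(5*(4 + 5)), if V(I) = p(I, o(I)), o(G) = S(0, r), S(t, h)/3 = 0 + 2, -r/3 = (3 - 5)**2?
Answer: 331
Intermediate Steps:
r = -12 (r = -3*(3 - 5)**2 = -3*(-2)**2 = -3*4 = -12)
S(t, h) = 6 (S(t, h) = 3*(0 + 2) = 3*2 = 6)
o(G) = 6
V(I) = -4
335 + V(5*(4 + 5)) = 335 - 4 = 331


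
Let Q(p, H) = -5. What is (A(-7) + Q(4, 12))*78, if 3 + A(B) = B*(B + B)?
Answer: 7020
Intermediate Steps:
A(B) = -3 + 2*B² (A(B) = -3 + B*(B + B) = -3 + B*(2*B) = -3 + 2*B²)
(A(-7) + Q(4, 12))*78 = ((-3 + 2*(-7)²) - 5)*78 = ((-3 + 2*49) - 5)*78 = ((-3 + 98) - 5)*78 = (95 - 5)*78 = 90*78 = 7020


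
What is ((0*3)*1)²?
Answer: 0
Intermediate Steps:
((0*3)*1)² = (0*1)² = 0² = 0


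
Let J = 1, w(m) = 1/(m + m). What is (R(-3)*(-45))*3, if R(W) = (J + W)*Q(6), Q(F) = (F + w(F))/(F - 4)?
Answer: 3285/4 ≈ 821.25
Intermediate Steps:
w(m) = 1/(2*m)
Q(F) = (F + 1/(2*F))/(-4 + F) (Q(F) = (F + 1/(2*F))/(F - 4) = (F + 1/(2*F))/(-4 + F))
R(W) = 73/24 + 73*W/24 (R(W) = (1 + W)*((½ + 6²)/(6*(-4 + 6))) = (1 + W)*((⅙)*(½ + 36)/2) = (1 + W)*((⅙)*(½)*(73/2)) = (1 + W)*(73/24) = 73/24 + 73*W/24)
(R(-3)*(-45))*3 = ((73/24 + (73/24)*(-3))*(-45))*3 = ((73/24 - 73/8)*(-45))*3 = -73/12*(-45)*3 = (1095/4)*3 = 3285/4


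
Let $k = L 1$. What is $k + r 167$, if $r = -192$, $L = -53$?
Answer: $-32117$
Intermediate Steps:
$k = -53$ ($k = \left(-53\right) 1 = -53$)
$k + r 167 = -53 - 32064 = -32117$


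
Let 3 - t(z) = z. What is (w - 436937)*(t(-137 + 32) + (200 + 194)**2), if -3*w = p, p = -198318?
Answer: -57606370864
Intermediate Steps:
t(z) = 3 - z
w = 66106 (w = -1/3*(-198318) = 66106)
(w - 436937)*(t(-137 + 32) + (200 + 194)**2) = (66106 - 436937)*((3 - (-137 + 32)) + (200 + 194)**2) = -370831*((3 - 1*(-105)) + 394**2) = -370831*((3 + 105) + 155236) = -370831*(108 + 155236) = -370831*155344 = -57606370864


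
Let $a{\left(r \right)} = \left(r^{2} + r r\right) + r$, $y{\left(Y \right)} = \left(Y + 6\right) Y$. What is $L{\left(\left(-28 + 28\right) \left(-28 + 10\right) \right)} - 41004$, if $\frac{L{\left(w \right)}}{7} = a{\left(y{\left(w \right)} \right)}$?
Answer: $-41004$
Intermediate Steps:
$y{\left(Y \right)} = Y \left(6 + Y\right)$ ($y{\left(Y \right)} = \left(6 + Y\right) Y = Y \left(6 + Y\right)$)
$a{\left(r \right)} = r + 2 r^{2}$ ($a{\left(r \right)} = \left(r^{2} + r^{2}\right) + r = 2 r^{2} + r = r + 2 r^{2}$)
$L{\left(w \right)} = 7 w \left(1 + 2 w \left(6 + w\right)\right) \left(6 + w\right)$ ($L{\left(w \right)} = 7 w \left(6 + w\right) \left(1 + 2 w \left(6 + w\right)\right) = 7 w \left(1 + 2 w \left(6 + w\right)\right) \left(6 + w\right)$)
$L{\left(\left(-28 + 28\right) \left(-28 + 10\right) \right)} - 41004 = 7 \left(-28 + 28\right) \left(-28 + 10\right) \left(1 + 2 \left(-28 + 28\right) \left(-28 + 10\right) \left(6 + \left(-28 + 28\right) \left(-28 + 10\right)\right)\right) \left(6 + \left(-28 + 28\right) \left(-28 + 10\right)\right) - 41004 = 7 \cdot 0 \left(-18\right) \left(1 + 2 \cdot 0 \left(-18\right) \left(6 + 0 \left(-18\right)\right)\right) \left(6 + 0 \left(-18\right)\right) - 41004 = 7 \cdot 0 \left(1 + 2 \cdot 0 \left(6 + 0\right)\right) \left(6 + 0\right) - 41004 = 7 \cdot 0 \left(1 + 2 \cdot 0 \cdot 6\right) 6 - 41004 = 7 \cdot 0 \left(1 + 0\right) 6 - 41004 = 7 \cdot 0 \cdot 1 \cdot 6 - 41004 = 0 - 41004 = -41004$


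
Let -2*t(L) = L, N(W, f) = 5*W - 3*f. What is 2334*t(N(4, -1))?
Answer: -26841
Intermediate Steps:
N(W, f) = -3*f + 5*W
t(L) = -L/2
2334*t(N(4, -1)) = 2334*(-(-3*(-1) + 5*4)/2) = 2334*(-(3 + 20)/2) = 2334*(-½*23) = 2334*(-23/2) = -26841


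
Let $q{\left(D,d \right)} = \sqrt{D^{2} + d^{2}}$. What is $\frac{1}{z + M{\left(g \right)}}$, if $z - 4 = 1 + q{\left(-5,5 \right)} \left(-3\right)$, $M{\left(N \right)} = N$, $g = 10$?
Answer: $- \frac{1}{15} - \frac{\sqrt{2}}{15} \approx -0.16095$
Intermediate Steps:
$z = 5 - 15 \sqrt{2}$ ($z = 4 + \left(1 + \sqrt{\left(-5\right)^{2} + 5^{2}} \left(-3\right)\right) = 4 + \left(1 + \sqrt{25 + 25} \left(-3\right)\right) = 4 + \left(1 + \sqrt{50} \left(-3\right)\right) = 4 + \left(1 + 5 \sqrt{2} \left(-3\right)\right) = 4 + \left(1 - 15 \sqrt{2}\right) = 5 - 15 \sqrt{2} \approx -16.213$)
$\frac{1}{z + M{\left(g \right)}} = \frac{1}{\left(5 - 15 \sqrt{2}\right) + 10} = \frac{1}{15 - 15 \sqrt{2}}$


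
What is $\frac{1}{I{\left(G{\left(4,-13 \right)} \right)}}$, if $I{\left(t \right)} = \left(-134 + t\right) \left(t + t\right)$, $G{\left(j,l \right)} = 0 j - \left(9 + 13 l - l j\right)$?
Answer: $- \frac{1}{5616} \approx -0.00017806$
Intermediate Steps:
$G{\left(j,l \right)} = -9 - 13 l + j l$ ($G{\left(j,l \right)} = 0 - \left(9 + 13 l - j l\right) = -9 - 13 l + j l$)
$I{\left(t \right)} = 2 t \left(-134 + t\right)$ ($I{\left(t \right)} = \left(-134 + t\right) 2 t = 2 t \left(-134 + t\right)$)
$\frac{1}{I{\left(G{\left(4,-13 \right)} \right)}} = \frac{1}{2 \left(-9 - -169 + 4 \left(-13\right)\right) \left(-134 - -108\right)} = \frac{1}{2 \left(-9 + 169 - 52\right) \left(-134 - -108\right)} = \frac{1}{2 \cdot 108 \left(-134 + 108\right)} = \frac{1}{2 \cdot 108 \left(-26\right)} = \frac{1}{-5616} = - \frac{1}{5616}$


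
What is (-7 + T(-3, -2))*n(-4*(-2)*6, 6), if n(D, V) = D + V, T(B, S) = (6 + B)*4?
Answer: 270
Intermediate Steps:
T(B, S) = 24 + 4*B
(-7 + T(-3, -2))*n(-4*(-2)*6, 6) = (-7 + (24 + 4*(-3)))*(-4*(-2)*6 + 6) = (-7 + (24 - 12))*(8*6 + 6) = (-7 + 12)*(48 + 6) = 5*54 = 270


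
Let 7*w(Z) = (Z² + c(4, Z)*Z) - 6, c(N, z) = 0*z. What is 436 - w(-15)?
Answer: 2833/7 ≈ 404.71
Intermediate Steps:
c(N, z) = 0
w(Z) = -6/7 + Z²/7 (w(Z) = ((Z² + 0*Z) - 6)/7 = ((Z² + 0) - 6)/7 = (Z² - 6)/7 = (-6 + Z²)/7 = -6/7 + Z²/7)
436 - w(-15) = 436 - (-6/7 + (⅐)*(-15)²) = 436 - (-6/7 + (⅐)*225) = 436 - (-6/7 + 225/7) = 436 - 1*219/7 = 436 - 219/7 = 2833/7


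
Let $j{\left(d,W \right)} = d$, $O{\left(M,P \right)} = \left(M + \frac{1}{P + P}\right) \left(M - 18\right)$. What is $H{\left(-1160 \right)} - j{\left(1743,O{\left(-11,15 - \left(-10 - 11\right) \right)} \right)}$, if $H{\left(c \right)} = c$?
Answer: $-2903$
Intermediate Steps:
$O{\left(M,P \right)} = \left(-18 + M\right) \left(M + \frac{1}{2 P}\right)$ ($O{\left(M,P \right)} = \left(M + \frac{1}{2 P}\right) \left(-18 + M\right) = \left(-18 + M\right) \left(M + \frac{1}{2 P}\right)$)
$H{\left(-1160 \right)} - j{\left(1743,O{\left(-11,15 - \left(-10 - 11\right) \right)} \right)} = -1160 - 1743 = -2903$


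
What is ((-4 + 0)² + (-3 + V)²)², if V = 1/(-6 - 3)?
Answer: 4326400/6561 ≈ 659.41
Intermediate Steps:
V = -⅑ (V = 1/(-9) = -⅑ ≈ -0.11111)
((-4 + 0)² + (-3 + V)²)² = ((-4 + 0)² + (-3 - ⅑)²)² = ((-4)² + (-28/9)²)² = (16 + 784/81)² = (2080/81)² = 4326400/6561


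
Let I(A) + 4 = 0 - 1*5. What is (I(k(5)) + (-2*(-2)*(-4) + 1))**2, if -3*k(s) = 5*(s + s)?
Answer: 576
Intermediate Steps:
k(s) = -10*s/3 (k(s) = -5*(s + s)/3 = -5*2*s/3 = -10*s/3)
I(A) = -9 (I(A) = -4 + (0 - 1*5) = -4 + (0 - 5) = -4 - 5 = -9)
(I(k(5)) + (-2*(-2)*(-4) + 1))**2 = (-9 + (-2*(-2)*(-4) + 1))**2 = (-9 + (4*(-4) + 1))**2 = (-9 + (-16 + 1))**2 = (-9 - 15)**2 = (-24)**2 = 576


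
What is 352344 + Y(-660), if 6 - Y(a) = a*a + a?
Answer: -82590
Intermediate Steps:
Y(a) = 6 - a - a² (Y(a) = 6 - (a*a + a) = 6 - (a² + a) = 6 - (a + a²) = 6 + (-a - a²) = 6 - a - a²)
352344 + Y(-660) = 352344 + (6 - 1*(-660) - 1*(-660)²) = 352344 + (6 + 660 - 1*435600) = 352344 + (6 + 660 - 435600) = 352344 - 434934 = -82590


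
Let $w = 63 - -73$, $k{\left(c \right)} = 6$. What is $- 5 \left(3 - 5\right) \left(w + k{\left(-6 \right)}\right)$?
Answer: $1420$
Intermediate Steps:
$w = 136$ ($w = 63 + 73 = 136$)
$- 5 \left(3 - 5\right) \left(w + k{\left(-6 \right)}\right) = - 5 \left(3 - 5\right) \left(136 + 6\right) = \left(-5\right) \left(-2\right) 142 = 10 \cdot 142 = 1420$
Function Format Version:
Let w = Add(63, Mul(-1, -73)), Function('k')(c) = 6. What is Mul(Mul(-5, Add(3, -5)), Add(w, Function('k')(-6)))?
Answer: 1420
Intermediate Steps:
w = 136 (w = Add(63, 73) = 136)
Mul(Mul(-5, Add(3, -5)), Add(w, Function('k')(-6))) = Mul(Mul(-5, Add(3, -5)), Add(136, 6)) = Mul(Mul(-5, -2), 142) = Mul(10, 142) = 1420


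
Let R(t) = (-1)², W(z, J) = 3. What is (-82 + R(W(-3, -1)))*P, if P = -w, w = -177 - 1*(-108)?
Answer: -5589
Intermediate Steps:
R(t) = 1
w = -69 (w = -177 + 108 = -69)
P = 69 (P = -1*(-69) = 69)
(-82 + R(W(-3, -1)))*P = (-82 + 1)*69 = -81*69 = -5589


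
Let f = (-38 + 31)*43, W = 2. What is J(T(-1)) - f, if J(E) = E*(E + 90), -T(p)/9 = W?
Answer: -995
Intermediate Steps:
T(p) = -18 (T(p) = -9*2 = -18)
J(E) = E*(90 + E)
f = -301 (f = -7*43 = -301)
J(T(-1)) - f = -18*(90 - 18) - 1*(-301) = -18*72 + 301 = -1296 + 301 = -995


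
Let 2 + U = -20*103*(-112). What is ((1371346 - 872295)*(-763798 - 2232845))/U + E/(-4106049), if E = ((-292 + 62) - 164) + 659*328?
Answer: -2046834902017305367/315779804394 ≈ -6.4818e+6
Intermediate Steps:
U = 230718 (U = -2 - 20*103*(-112) = -2 - 2060*(-112) = -2 + 230720 = 230718)
E = 215758 (E = (-230 - 164) + 216152 = -394 + 216152 = 215758)
((1371346 - 872295)*(-763798 - 2232845))/U + E/(-4106049) = ((1371346 - 872295)*(-763798 - 2232845))/230718 + 215758/(-4106049) = (499051*(-2996643))*(1/230718) + 215758*(-1/4106049) = -1495477685793*1/230718 - 215758/4106049 = -498492561931/76906 - 215758/4106049 = -2046834902017305367/315779804394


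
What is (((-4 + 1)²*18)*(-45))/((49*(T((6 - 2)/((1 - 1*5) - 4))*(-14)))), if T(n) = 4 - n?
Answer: 810/343 ≈ 2.3615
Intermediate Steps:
(((-4 + 1)²*18)*(-45))/((49*(T((6 - 2)/((1 - 1*5) - 4))*(-14)))) = (((-4 + 1)²*18)*(-45))/((49*((4 - (6 - 2)/((1 - 1*5) - 4))*(-14)))) = (((-3)²*18)*(-45))/((49*((4 - 4/((1 - 5) - 4))*(-14)))) = ((9*18)*(-45))/((49*((4 - 4/(-4 - 4))*(-14)))) = (162*(-45))/((49*((4 - 4/(-8))*(-14)))) = -7290*(-1/(686*(4 - 4*(-1)/8))) = -7290*(-1/(686*(4 - 1*(-½)))) = -7290*(-1/(686*(4 + ½))) = -7290/(49*((9/2)*(-14))) = -7290/(49*(-63)) = -7290/(-3087) = -7290*(-1/3087) = 810/343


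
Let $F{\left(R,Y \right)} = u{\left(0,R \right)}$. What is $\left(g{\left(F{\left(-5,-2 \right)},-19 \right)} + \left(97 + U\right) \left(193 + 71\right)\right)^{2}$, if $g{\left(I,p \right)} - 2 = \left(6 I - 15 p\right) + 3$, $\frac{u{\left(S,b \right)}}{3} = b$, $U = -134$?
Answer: $91546624$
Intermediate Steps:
$u{\left(S,b \right)} = 3 b$
$F{\left(R,Y \right)} = 3 R$
$g{\left(I,p \right)} = 5 - 15 p + 6 I$ ($g{\left(I,p \right)} = 2 + \left(\left(6 I - 15 p\right) + 3\right) = 2 + \left(\left(- 15 p + 6 I\right) + 3\right) = 2 + \left(3 - 15 p + 6 I\right) = 5 - 15 p + 6 I$)
$\left(g{\left(F{\left(-5,-2 \right)},-19 \right)} + \left(97 + U\right) \left(193 + 71\right)\right)^{2} = \left(\left(5 - -285 + 6 \cdot 3 \left(-5\right)\right) + \left(97 - 134\right) \left(193 + 71\right)\right)^{2} = \left(\left(5 + 285 + 6 \left(-15\right)\right) - 9768\right)^{2} = \left(\left(5 + 285 - 90\right) - 9768\right)^{2} = \left(200 - 9768\right)^{2} = \left(-9568\right)^{2} = 91546624$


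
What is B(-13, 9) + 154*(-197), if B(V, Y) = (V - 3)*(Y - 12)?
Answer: -30290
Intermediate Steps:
B(V, Y) = (-12 + Y)*(-3 + V) (B(V, Y) = (-3 + V)*(-12 + Y) = (-12 + Y)*(-3 + V))
B(-13, 9) + 154*(-197) = (36 - 12*(-13) - 3*9 - 13*9) + 154*(-197) = (36 + 156 - 27 - 117) - 30338 = 48 - 30338 = -30290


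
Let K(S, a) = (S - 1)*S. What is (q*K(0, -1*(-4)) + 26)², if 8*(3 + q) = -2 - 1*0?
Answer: 676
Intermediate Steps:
K(S, a) = S*(-1 + S) (K(S, a) = (-1 + S)*S = S*(-1 + S))
q = -13/4 (q = -3 + (-2 - 1*0)/8 = -3 + (-2 + 0)/8 = -3 + (⅛)*(-2) = -3 - ¼ = -13/4 ≈ -3.2500)
(q*K(0, -1*(-4)) + 26)² = (-0*(-1 + 0) + 26)² = (-0*(-1) + 26)² = (-13/4*0 + 26)² = (0 + 26)² = 26² = 676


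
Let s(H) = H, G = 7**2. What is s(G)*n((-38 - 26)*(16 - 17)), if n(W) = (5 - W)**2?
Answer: 170569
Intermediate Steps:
G = 49
s(G)*n((-38 - 26)*(16 - 17)) = 49*(-5 + (-38 - 26)*(16 - 17))**2 = 49*(-5 - 64*(-1))**2 = 49*(-5 + 64)**2 = 49*59**2 = 49*3481 = 170569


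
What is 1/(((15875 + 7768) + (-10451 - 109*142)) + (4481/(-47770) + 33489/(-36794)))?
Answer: -439412345/1004937781531 ≈ -0.00043725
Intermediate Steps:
1/(((15875 + 7768) + (-10451 - 109*142)) + (4481/(-47770) + 33489/(-36794))) = 1/((23643 + (-10451 - 1*15478)) + (4481*(-1/47770) + 33489*(-1/36794))) = 1/((23643 + (-10451 - 15478)) + (-4481/47770 - 33489/36794)) = 1/((23643 - 25929) - 441160861/439412345) = 1/(-2286 - 441160861/439412345) = 1/(-1004937781531/439412345) = -439412345/1004937781531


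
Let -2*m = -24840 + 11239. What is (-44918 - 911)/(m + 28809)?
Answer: -91658/71219 ≈ -1.2870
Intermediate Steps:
m = 13601/2 (m = -(-24840 + 11239)/2 = -1/2*(-13601) = 13601/2 ≈ 6800.5)
(-44918 - 911)/(m + 28809) = (-44918 - 911)/(13601/2 + 28809) = -45829/71219/2 = -45829*2/71219 = -91658/71219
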